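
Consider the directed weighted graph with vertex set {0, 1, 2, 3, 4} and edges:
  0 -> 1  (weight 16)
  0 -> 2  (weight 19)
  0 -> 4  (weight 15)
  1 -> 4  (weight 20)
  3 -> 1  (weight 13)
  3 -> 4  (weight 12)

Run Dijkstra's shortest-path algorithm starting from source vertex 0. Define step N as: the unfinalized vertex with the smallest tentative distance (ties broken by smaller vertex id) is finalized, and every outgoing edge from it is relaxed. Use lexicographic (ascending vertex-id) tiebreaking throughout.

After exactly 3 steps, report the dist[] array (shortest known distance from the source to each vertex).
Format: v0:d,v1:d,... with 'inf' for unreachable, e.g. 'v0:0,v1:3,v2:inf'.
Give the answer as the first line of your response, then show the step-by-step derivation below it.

v0:0,v1:16,v2:19,v3:inf,v4:15

step 1: dist = v0:0,v1:16,v2:19,v3:inf,v4:15
step 2: dist = v0:0,v1:16,v2:19,v3:inf,v4:15
step 3: dist = v0:0,v1:16,v2:19,v3:inf,v4:15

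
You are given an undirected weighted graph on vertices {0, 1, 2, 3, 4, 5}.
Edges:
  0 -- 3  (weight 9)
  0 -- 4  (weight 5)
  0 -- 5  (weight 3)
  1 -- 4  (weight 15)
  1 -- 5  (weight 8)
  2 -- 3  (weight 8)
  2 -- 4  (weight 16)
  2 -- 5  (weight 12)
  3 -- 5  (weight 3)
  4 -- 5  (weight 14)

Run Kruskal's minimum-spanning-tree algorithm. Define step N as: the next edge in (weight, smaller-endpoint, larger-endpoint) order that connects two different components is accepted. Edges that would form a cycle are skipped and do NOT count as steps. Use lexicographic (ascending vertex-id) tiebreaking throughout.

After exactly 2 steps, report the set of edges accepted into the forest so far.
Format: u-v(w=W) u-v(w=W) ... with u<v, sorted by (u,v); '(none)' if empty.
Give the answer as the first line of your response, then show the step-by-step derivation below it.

0-5(w=3) 3-5(w=3)

step 1: add edge 0-5 (w=3); MST = {0-5(w=3)}
step 2: add edge 3-5 (w=3); MST = {0-5(w=3) 3-5(w=3)}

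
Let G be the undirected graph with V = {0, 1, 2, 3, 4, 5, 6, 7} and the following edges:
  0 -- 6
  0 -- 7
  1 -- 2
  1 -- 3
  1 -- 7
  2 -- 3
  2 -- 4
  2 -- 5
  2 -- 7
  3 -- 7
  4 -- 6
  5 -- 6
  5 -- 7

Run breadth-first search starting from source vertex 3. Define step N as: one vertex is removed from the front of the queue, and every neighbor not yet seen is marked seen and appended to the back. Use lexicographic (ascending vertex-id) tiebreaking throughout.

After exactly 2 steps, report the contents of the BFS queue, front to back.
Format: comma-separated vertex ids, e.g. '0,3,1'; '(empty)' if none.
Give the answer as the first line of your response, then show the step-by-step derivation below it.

2,7

step 1: dequeue 3; queue=[1,2,7]; order=3
step 2: dequeue 1; queue=[2,7]; order=3,1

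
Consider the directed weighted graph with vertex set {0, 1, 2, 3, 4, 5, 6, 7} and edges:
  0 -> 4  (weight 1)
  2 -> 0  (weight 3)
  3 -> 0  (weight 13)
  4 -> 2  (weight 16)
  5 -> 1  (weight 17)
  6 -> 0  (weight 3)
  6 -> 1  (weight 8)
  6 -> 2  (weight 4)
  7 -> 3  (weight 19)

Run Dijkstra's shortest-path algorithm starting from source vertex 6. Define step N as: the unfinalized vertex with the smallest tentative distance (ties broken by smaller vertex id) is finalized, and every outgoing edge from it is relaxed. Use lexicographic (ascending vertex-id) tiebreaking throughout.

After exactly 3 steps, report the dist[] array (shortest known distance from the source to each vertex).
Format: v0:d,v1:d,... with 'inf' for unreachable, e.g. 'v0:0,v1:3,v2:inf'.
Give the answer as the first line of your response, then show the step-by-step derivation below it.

v0:3,v1:8,v2:4,v3:inf,v4:4,v5:inf,v6:0,v7:inf

step 1: dist = v0:3,v1:8,v2:4,v3:inf,v4:inf,v5:inf,v6:0,v7:inf
step 2: dist = v0:3,v1:8,v2:4,v3:inf,v4:4,v5:inf,v6:0,v7:inf
step 3: dist = v0:3,v1:8,v2:4,v3:inf,v4:4,v5:inf,v6:0,v7:inf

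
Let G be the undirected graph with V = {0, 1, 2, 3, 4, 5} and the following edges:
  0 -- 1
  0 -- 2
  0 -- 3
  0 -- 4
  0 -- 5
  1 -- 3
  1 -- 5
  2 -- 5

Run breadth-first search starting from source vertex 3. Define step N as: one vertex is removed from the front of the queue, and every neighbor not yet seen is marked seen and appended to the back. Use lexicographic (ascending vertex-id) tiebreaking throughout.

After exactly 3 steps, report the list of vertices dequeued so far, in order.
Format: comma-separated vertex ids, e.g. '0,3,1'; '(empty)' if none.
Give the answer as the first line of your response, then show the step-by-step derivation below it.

3,0,1

step 1: dequeue 3; queue=[0,1]; order=3
step 2: dequeue 0; queue=[1,2,4,5]; order=3,0
step 3: dequeue 1; queue=[2,4,5]; order=3,0,1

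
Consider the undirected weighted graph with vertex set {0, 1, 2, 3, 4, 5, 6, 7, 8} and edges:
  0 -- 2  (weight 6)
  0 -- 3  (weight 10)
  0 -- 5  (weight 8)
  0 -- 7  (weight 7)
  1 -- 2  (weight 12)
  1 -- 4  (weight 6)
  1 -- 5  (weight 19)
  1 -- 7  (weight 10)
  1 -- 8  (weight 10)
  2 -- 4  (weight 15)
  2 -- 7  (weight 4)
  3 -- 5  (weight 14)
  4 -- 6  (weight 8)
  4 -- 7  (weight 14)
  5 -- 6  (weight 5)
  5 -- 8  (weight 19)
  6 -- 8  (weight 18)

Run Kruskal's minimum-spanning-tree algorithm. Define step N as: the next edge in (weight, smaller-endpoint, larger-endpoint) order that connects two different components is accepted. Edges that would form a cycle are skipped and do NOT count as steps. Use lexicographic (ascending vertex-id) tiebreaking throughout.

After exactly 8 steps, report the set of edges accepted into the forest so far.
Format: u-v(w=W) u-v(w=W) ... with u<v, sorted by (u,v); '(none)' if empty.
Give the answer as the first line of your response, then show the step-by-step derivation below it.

0-2(w=6) 0-3(w=10) 0-5(w=8) 1-4(w=6) 1-8(w=10) 2-7(w=4) 4-6(w=8) 5-6(w=5)

step 1: add edge 2-7 (w=4); MST = {2-7(w=4)}
step 2: add edge 5-6 (w=5); MST = {2-7(w=4) 5-6(w=5)}
step 3: add edge 0-2 (w=6); MST = {0-2(w=6) 2-7(w=4) 5-6(w=5)}
step 4: add edge 1-4 (w=6); MST = {0-2(w=6) 1-4(w=6) 2-7(w=4) 5-6(w=5)}
step 5: add edge 0-5 (w=8); MST = {0-2(w=6) 0-5(w=8) 1-4(w=6) 2-7(w=4) 5-6(w=5)}
step 6: add edge 4-6 (w=8); MST = {0-2(w=6) 0-5(w=8) 1-4(w=6) 2-7(w=4) 4-6(w=8) 5-6(w=5)}
step 7: add edge 0-3 (w=10); MST = {0-2(w=6) 0-3(w=10) 0-5(w=8) 1-4(w=6) 2-7(w=4) 4-6(w=8) 5-6(w=5)}
step 8: add edge 1-8 (w=10); MST = {0-2(w=6) 0-3(w=10) 0-5(w=8) 1-4(w=6) 1-8(w=10) 2-7(w=4) 4-6(w=8) 5-6(w=5)}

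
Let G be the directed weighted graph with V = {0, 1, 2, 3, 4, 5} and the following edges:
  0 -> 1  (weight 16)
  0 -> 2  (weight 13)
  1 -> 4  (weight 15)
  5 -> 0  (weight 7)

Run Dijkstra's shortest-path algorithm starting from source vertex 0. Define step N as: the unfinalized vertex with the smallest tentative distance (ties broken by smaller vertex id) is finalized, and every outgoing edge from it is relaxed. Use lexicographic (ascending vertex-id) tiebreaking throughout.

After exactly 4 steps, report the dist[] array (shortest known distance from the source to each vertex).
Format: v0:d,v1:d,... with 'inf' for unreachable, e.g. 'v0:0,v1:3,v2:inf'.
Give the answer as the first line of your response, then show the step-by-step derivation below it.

v0:0,v1:16,v2:13,v3:inf,v4:31,v5:inf

step 1: dist = v0:0,v1:16,v2:13,v3:inf,v4:inf,v5:inf
step 2: dist = v0:0,v1:16,v2:13,v3:inf,v4:inf,v5:inf
step 3: dist = v0:0,v1:16,v2:13,v3:inf,v4:31,v5:inf
step 4: dist = v0:0,v1:16,v2:13,v3:inf,v4:31,v5:inf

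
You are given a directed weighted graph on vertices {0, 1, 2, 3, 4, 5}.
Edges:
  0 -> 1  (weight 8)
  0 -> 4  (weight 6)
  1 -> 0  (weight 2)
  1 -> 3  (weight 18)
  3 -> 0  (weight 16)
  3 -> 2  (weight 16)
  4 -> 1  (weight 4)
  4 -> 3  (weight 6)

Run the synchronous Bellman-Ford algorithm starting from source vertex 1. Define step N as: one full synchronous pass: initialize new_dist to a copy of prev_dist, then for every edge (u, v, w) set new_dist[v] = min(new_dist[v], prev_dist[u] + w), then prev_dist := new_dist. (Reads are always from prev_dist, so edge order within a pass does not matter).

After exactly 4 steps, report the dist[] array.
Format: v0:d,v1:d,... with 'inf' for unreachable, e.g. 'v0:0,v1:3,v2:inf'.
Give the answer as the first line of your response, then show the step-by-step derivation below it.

v0:2,v1:0,v2:30,v3:14,v4:8,v5:inf

step 1: dist = v0:2,v1:0,v2:inf,v3:18,v4:inf,v5:inf
step 2: dist = v0:2,v1:0,v2:34,v3:18,v4:8,v5:inf
step 3: dist = v0:2,v1:0,v2:34,v3:14,v4:8,v5:inf
step 4: dist = v0:2,v1:0,v2:30,v3:14,v4:8,v5:inf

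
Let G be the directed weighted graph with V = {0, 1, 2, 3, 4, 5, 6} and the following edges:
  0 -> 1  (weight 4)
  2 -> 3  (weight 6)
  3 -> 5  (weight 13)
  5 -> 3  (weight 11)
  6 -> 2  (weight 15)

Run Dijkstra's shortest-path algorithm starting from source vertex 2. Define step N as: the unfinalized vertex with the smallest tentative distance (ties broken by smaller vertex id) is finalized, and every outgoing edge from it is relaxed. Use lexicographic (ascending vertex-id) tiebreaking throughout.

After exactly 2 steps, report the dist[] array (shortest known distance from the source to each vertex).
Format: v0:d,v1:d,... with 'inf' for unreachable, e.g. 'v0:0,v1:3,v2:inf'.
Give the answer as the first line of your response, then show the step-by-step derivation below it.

v0:inf,v1:inf,v2:0,v3:6,v4:inf,v5:19,v6:inf

step 1: dist = v0:inf,v1:inf,v2:0,v3:6,v4:inf,v5:inf,v6:inf
step 2: dist = v0:inf,v1:inf,v2:0,v3:6,v4:inf,v5:19,v6:inf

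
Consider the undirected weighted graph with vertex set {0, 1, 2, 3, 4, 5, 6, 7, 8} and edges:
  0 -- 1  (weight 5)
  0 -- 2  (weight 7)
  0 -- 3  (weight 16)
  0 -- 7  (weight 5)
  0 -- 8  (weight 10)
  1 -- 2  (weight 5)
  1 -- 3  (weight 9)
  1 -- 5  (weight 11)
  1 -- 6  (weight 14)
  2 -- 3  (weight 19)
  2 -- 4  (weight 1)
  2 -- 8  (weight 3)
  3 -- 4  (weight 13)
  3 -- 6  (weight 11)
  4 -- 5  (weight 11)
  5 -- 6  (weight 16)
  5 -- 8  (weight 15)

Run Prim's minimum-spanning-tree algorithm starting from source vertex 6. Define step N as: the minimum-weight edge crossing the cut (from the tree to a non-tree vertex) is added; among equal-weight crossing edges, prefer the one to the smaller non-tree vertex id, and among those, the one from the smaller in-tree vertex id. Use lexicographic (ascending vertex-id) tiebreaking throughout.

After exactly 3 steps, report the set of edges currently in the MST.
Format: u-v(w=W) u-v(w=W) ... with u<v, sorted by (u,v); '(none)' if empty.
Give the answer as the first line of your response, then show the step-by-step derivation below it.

0-1(w=5) 1-3(w=9) 3-6(w=11)

step 1: add edge 3-6 (w=11); MST = {3-6(w=11)}
step 2: add edge 1-3 (w=9); MST = {1-3(w=9) 3-6(w=11)}
step 3: add edge 0-1 (w=5); MST = {0-1(w=5) 1-3(w=9) 3-6(w=11)}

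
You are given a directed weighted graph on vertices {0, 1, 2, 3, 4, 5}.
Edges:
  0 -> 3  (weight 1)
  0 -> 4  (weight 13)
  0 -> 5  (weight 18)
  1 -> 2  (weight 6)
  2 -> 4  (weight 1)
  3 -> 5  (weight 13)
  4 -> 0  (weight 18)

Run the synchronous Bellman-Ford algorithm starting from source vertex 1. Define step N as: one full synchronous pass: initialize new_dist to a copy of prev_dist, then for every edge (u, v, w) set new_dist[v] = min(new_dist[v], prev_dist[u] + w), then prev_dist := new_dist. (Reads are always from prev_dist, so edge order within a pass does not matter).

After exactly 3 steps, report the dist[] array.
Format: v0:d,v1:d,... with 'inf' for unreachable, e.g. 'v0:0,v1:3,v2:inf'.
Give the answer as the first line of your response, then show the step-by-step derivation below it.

v0:25,v1:0,v2:6,v3:inf,v4:7,v5:inf

step 1: dist = v0:inf,v1:0,v2:6,v3:inf,v4:inf,v5:inf
step 2: dist = v0:inf,v1:0,v2:6,v3:inf,v4:7,v5:inf
step 3: dist = v0:25,v1:0,v2:6,v3:inf,v4:7,v5:inf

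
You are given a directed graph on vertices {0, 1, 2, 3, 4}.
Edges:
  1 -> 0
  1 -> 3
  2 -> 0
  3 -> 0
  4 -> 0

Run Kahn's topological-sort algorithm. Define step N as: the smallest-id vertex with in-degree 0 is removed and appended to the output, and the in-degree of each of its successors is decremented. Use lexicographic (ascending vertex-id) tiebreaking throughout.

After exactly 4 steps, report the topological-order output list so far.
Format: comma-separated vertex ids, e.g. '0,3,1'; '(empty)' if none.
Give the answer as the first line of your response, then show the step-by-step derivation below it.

1,2,3,4

step 1: output 1; order=[1]; indeg=(3,0,0,0,0)
step 2: output 2; order=[1,2]; indeg=(2,0,0,0,0)
step 3: output 3; order=[1,2,3]; indeg=(1,0,0,0,0)
step 4: output 4; order=[1,2,3,4]; indeg=(0,0,0,0,0)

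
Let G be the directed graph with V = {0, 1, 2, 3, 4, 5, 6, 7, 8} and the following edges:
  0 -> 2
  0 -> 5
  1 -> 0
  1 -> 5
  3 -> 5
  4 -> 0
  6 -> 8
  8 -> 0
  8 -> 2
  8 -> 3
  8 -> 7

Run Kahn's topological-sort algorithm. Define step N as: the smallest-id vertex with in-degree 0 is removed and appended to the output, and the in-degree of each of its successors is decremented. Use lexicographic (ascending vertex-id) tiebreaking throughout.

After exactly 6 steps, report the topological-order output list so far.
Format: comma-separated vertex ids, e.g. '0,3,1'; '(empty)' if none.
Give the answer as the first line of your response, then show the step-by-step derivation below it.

1,4,6,8,0,2

step 1: output 1; order=[1]; indeg=(2,0,2,1,0,2,0,1,1)
step 2: output 4; order=[1,4]; indeg=(1,0,2,1,0,2,0,1,1)
step 3: output 6; order=[1,4,6]; indeg=(1,0,2,1,0,2,0,1,0)
step 4: output 8; order=[1,4,6,8]; indeg=(0,0,1,0,0,2,0,0,0)
step 5: output 0; order=[1,4,6,8,0]; indeg=(0,0,0,0,0,1,0,0,0)
step 6: output 2; order=[1,4,6,8,0,2]; indeg=(0,0,0,0,0,1,0,0,0)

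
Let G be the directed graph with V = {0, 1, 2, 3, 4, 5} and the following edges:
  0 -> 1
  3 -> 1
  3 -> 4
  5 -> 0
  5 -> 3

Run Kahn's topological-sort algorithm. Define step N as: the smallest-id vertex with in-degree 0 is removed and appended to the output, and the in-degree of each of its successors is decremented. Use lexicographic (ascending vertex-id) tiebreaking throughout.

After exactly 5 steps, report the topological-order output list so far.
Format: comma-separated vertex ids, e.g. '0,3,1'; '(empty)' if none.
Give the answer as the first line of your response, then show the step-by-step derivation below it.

2,5,0,3,1

step 1: output 2; order=[2]; indeg=(1,2,0,1,1,0)
step 2: output 5; order=[2,5]; indeg=(0,2,0,0,1,0)
step 3: output 0; order=[2,5,0]; indeg=(0,1,0,0,1,0)
step 4: output 3; order=[2,5,0,3]; indeg=(0,0,0,0,0,0)
step 5: output 1; order=[2,5,0,3,1]; indeg=(0,0,0,0,0,0)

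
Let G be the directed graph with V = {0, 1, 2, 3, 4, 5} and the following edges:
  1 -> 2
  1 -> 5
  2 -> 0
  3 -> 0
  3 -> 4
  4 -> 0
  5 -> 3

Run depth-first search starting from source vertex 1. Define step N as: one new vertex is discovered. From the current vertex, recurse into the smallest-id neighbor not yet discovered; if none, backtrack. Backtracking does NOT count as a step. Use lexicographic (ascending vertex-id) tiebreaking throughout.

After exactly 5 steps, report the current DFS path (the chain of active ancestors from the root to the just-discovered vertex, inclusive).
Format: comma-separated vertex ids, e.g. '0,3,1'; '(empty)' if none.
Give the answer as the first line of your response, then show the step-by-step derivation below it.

1,5,3

step 1: discover 1; path=1; order=1
step 2: discover 2; path=1>2; order=1,2
step 3: discover 0; path=1>2>0; order=1,2,0
step 4: discover 5; path=1>5; order=1,2,0,5
step 5: discover 3; path=1>5>3; order=1,2,0,5,3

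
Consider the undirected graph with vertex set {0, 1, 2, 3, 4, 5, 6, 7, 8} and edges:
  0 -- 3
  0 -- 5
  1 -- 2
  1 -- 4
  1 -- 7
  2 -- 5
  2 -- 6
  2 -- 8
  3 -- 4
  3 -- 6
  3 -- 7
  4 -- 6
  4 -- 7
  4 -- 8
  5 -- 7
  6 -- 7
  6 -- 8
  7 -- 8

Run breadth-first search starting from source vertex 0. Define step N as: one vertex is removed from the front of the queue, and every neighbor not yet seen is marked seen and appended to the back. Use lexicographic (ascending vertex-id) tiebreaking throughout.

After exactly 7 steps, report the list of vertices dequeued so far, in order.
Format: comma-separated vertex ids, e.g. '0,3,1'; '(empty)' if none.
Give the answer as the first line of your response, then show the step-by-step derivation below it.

0,3,5,4,6,7,2

step 1: dequeue 0; queue=[3,5]; order=0
step 2: dequeue 3; queue=[5,4,6,7]; order=0,3
step 3: dequeue 5; queue=[4,6,7,2]; order=0,3,5
step 4: dequeue 4; queue=[6,7,2,1,8]; order=0,3,5,4
step 5: dequeue 6; queue=[7,2,1,8]; order=0,3,5,4,6
step 6: dequeue 7; queue=[2,1,8]; order=0,3,5,4,6,7
step 7: dequeue 2; queue=[1,8]; order=0,3,5,4,6,7,2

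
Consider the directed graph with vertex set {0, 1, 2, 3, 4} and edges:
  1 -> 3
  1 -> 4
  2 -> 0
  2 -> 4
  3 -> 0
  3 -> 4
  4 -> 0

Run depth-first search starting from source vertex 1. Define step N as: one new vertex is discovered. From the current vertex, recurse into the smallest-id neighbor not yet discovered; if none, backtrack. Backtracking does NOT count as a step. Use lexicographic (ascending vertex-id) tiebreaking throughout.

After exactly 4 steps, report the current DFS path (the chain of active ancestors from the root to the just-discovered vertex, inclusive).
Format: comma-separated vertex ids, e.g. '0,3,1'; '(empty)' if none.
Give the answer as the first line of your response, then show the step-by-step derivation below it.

1,3,4

step 1: discover 1; path=1; order=1
step 2: discover 3; path=1>3; order=1,3
step 3: discover 0; path=1>3>0; order=1,3,0
step 4: discover 4; path=1>3>4; order=1,3,0,4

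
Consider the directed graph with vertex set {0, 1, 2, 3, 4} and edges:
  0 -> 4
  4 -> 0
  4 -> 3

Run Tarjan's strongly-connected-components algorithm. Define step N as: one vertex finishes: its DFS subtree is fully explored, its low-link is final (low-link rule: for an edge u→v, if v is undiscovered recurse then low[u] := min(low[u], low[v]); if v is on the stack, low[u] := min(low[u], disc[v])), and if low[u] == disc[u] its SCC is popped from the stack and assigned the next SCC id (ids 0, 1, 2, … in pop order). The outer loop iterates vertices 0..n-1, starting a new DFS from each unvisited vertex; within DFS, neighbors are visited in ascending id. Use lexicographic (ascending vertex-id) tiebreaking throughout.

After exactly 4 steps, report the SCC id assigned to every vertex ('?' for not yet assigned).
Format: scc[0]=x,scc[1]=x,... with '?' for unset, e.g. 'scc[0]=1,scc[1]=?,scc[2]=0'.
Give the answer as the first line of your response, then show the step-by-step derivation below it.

scc[0]=1,scc[1]=2,scc[2]=?,scc[3]=0,scc[4]=1

step 1: low=(low[0]=0,low[1]=?,low[2]=?,low[3]=2,low[4]=0); scc=(scc[0]=?,scc[1]=?,scc[2]=?,scc[3]=0,scc[4]=?)
step 2: low=(low[0]=0,low[1]=?,low[2]=?,low[3]=2,low[4]=0); scc=(scc[0]=?,scc[1]=?,scc[2]=?,scc[3]=0,scc[4]=?)
step 3: low=(low[0]=0,low[1]=?,low[2]=?,low[3]=2,low[4]=0); scc=(scc[0]=1,scc[1]=?,scc[2]=?,scc[3]=0,scc[4]=1)
step 4: low=(low[0]=0,low[1]=3,low[2]=?,low[3]=2,low[4]=0); scc=(scc[0]=1,scc[1]=2,scc[2]=?,scc[3]=0,scc[4]=1)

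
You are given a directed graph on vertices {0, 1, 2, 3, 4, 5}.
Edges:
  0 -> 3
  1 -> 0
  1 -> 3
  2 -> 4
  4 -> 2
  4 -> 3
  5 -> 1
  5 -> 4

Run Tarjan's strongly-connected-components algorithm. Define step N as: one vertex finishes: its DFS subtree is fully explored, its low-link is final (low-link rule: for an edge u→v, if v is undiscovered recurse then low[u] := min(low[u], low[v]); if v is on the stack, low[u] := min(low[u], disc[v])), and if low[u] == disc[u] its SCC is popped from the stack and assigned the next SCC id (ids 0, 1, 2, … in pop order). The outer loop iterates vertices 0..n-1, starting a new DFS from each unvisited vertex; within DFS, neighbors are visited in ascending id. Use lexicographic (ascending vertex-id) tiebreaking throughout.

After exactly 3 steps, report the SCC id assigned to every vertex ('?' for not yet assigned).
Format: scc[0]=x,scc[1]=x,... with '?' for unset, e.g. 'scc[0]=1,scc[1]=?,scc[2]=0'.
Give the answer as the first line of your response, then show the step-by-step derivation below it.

scc[0]=1,scc[1]=2,scc[2]=?,scc[3]=0,scc[4]=?,scc[5]=?

step 1: low=(low[0]=0,low[1]=?,low[2]=?,low[3]=1,low[4]=?,low[5]=?); scc=(scc[0]=?,scc[1]=?,scc[2]=?,scc[3]=0,scc[4]=?,scc[5]=?)
step 2: low=(low[0]=0,low[1]=?,low[2]=?,low[3]=1,low[4]=?,low[5]=?); scc=(scc[0]=1,scc[1]=?,scc[2]=?,scc[3]=0,scc[4]=?,scc[5]=?)
step 3: low=(low[0]=0,low[1]=2,low[2]=?,low[3]=1,low[4]=?,low[5]=?); scc=(scc[0]=1,scc[1]=2,scc[2]=?,scc[3]=0,scc[4]=?,scc[5]=?)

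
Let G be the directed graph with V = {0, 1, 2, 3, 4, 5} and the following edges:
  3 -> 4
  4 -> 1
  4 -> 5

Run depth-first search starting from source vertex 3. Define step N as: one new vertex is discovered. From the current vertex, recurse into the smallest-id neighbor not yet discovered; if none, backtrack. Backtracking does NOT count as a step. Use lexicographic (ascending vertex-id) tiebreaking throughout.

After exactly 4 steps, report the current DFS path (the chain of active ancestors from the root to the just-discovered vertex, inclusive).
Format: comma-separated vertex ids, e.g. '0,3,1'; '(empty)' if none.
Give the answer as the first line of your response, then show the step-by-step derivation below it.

3,4,5

step 1: discover 3; path=3; order=3
step 2: discover 4; path=3>4; order=3,4
step 3: discover 1; path=3>4>1; order=3,4,1
step 4: discover 5; path=3>4>5; order=3,4,1,5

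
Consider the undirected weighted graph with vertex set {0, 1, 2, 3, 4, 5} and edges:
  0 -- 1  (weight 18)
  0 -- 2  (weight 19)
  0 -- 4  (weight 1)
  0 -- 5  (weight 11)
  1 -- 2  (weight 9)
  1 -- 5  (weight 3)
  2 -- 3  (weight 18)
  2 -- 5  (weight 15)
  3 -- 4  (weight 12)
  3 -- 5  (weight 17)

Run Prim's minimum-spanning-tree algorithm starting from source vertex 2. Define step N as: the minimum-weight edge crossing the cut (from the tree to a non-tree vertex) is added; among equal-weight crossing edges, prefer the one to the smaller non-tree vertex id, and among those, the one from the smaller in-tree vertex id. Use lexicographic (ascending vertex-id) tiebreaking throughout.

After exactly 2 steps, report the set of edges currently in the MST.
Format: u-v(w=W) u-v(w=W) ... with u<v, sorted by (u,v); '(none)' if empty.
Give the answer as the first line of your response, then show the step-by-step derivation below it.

1-2(w=9) 1-5(w=3)

step 1: add edge 1-2 (w=9); MST = {1-2(w=9)}
step 2: add edge 1-5 (w=3); MST = {1-2(w=9) 1-5(w=3)}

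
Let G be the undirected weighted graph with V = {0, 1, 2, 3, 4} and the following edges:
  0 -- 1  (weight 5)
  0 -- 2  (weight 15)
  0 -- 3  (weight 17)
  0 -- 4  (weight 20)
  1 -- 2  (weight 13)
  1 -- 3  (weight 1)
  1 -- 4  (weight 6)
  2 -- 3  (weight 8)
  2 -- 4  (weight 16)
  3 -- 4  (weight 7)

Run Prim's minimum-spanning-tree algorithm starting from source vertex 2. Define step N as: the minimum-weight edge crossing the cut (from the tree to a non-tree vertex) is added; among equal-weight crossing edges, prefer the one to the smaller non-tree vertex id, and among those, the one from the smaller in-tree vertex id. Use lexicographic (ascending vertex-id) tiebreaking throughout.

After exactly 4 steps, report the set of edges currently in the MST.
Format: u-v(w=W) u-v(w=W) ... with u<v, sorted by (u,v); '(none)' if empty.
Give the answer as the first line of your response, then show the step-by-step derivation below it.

0-1(w=5) 1-3(w=1) 1-4(w=6) 2-3(w=8)

step 1: add edge 2-3 (w=8); MST = {2-3(w=8)}
step 2: add edge 1-3 (w=1); MST = {1-3(w=1) 2-3(w=8)}
step 3: add edge 0-1 (w=5); MST = {0-1(w=5) 1-3(w=1) 2-3(w=8)}
step 4: add edge 1-4 (w=6); MST = {0-1(w=5) 1-3(w=1) 1-4(w=6) 2-3(w=8)}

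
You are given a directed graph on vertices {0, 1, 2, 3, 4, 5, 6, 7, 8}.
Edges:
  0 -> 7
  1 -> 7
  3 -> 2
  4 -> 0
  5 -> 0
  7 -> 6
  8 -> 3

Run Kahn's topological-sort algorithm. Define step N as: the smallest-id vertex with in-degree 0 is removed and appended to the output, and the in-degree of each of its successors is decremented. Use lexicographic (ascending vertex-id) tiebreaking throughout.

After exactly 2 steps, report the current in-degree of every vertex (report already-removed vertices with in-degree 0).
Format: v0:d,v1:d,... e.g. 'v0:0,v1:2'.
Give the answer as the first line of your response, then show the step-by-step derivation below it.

v0:1,v1:0,v2:1,v3:1,v4:0,v5:0,v6:1,v7:1,v8:0

step 1: output 1; order=[1]; indeg=(2,0,1,1,0,0,1,1,0)
step 2: output 4; order=[1,4]; indeg=(1,0,1,1,0,0,1,1,0)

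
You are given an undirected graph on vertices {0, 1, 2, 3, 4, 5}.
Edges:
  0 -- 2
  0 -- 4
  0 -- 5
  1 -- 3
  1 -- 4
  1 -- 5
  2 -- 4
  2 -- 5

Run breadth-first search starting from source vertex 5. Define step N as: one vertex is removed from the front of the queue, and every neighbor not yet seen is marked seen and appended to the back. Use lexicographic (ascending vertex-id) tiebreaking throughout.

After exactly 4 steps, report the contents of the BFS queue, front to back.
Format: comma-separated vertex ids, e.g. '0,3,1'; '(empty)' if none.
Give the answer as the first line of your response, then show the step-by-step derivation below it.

4,3

step 1: dequeue 5; queue=[0,1,2]; order=5
step 2: dequeue 0; queue=[1,2,4]; order=5,0
step 3: dequeue 1; queue=[2,4,3]; order=5,0,1
step 4: dequeue 2; queue=[4,3]; order=5,0,1,2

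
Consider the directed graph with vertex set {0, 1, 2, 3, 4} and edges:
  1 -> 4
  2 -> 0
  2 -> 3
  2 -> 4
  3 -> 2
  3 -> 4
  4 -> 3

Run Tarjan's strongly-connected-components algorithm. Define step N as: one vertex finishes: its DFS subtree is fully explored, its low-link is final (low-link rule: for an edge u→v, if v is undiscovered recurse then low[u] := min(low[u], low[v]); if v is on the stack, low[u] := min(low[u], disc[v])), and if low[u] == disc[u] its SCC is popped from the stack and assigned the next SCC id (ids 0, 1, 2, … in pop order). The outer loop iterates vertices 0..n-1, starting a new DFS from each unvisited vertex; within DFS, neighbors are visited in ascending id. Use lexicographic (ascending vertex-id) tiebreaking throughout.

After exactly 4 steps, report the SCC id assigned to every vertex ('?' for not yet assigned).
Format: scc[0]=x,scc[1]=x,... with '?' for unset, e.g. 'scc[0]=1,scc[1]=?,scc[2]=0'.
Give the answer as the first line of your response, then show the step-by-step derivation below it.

scc[0]=0,scc[1]=?,scc[2]=1,scc[3]=1,scc[4]=1

step 1: low=(low[0]=0,low[1]=?,low[2]=?,low[3]=?,low[4]=?); scc=(scc[0]=0,scc[1]=?,scc[2]=?,scc[3]=?,scc[4]=?)
step 2: low=(low[0]=0,low[1]=1,low[2]=2,low[3]=3,low[4]=2); scc=(scc[0]=0,scc[1]=?,scc[2]=?,scc[3]=?,scc[4]=?)
step 3: low=(low[0]=0,low[1]=1,low[2]=2,low[3]=2,low[4]=2); scc=(scc[0]=0,scc[1]=?,scc[2]=?,scc[3]=?,scc[4]=?)
step 4: low=(low[0]=0,low[1]=1,low[2]=2,low[3]=2,low[4]=2); scc=(scc[0]=0,scc[1]=?,scc[2]=1,scc[3]=1,scc[4]=1)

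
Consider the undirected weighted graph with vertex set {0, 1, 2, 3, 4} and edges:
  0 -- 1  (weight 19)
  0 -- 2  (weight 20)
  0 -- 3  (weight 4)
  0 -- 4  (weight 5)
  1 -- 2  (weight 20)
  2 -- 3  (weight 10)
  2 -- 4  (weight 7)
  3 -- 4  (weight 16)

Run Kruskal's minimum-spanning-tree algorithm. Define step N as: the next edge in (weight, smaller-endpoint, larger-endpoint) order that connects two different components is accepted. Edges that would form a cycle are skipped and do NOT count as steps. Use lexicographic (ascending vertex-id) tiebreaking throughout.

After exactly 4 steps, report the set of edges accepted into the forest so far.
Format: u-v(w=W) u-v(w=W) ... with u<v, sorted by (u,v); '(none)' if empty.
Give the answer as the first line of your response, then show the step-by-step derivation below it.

0-1(w=19) 0-3(w=4) 0-4(w=5) 2-4(w=7)

step 1: add edge 0-3 (w=4); MST = {0-3(w=4)}
step 2: add edge 0-4 (w=5); MST = {0-3(w=4) 0-4(w=5)}
step 3: add edge 2-4 (w=7); MST = {0-3(w=4) 0-4(w=5) 2-4(w=7)}
step 4: add edge 0-1 (w=19); MST = {0-1(w=19) 0-3(w=4) 0-4(w=5) 2-4(w=7)}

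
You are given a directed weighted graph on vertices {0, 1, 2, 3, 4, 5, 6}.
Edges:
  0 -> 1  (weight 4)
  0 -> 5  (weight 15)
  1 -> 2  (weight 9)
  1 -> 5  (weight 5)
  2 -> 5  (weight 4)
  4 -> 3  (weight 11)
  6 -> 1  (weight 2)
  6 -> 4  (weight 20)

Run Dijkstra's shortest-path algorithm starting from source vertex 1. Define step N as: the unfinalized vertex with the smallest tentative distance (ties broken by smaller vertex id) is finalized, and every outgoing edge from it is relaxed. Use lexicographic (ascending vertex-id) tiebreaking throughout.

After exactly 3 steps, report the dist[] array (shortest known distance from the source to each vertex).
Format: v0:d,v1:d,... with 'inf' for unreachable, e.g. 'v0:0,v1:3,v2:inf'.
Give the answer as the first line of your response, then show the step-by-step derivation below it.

v0:inf,v1:0,v2:9,v3:inf,v4:inf,v5:5,v6:inf

step 1: dist = v0:inf,v1:0,v2:9,v3:inf,v4:inf,v5:5,v6:inf
step 2: dist = v0:inf,v1:0,v2:9,v3:inf,v4:inf,v5:5,v6:inf
step 3: dist = v0:inf,v1:0,v2:9,v3:inf,v4:inf,v5:5,v6:inf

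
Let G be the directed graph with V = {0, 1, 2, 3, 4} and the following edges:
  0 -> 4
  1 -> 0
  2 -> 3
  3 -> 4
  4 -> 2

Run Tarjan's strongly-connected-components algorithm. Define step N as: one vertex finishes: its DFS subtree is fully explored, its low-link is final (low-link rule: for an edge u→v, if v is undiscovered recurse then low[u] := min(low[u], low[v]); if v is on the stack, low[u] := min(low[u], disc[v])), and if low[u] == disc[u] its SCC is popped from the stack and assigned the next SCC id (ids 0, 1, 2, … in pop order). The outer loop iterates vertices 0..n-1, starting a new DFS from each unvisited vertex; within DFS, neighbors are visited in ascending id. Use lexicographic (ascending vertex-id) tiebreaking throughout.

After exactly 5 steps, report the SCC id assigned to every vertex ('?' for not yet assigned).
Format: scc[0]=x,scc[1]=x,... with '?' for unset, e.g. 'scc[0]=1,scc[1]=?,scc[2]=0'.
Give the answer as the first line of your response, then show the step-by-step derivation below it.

scc[0]=1,scc[1]=2,scc[2]=0,scc[3]=0,scc[4]=0

step 1: low=(low[0]=0,low[1]=?,low[2]=2,low[3]=1,low[4]=1); scc=(scc[0]=?,scc[1]=?,scc[2]=?,scc[3]=?,scc[4]=?)
step 2: low=(low[0]=0,low[1]=?,low[2]=1,low[3]=1,low[4]=1); scc=(scc[0]=?,scc[1]=?,scc[2]=?,scc[3]=?,scc[4]=?)
step 3: low=(low[0]=0,low[1]=?,low[2]=1,low[3]=1,low[4]=1); scc=(scc[0]=?,scc[1]=?,scc[2]=0,scc[3]=0,scc[4]=0)
step 4: low=(low[0]=0,low[1]=?,low[2]=1,low[3]=1,low[4]=1); scc=(scc[0]=1,scc[1]=?,scc[2]=0,scc[3]=0,scc[4]=0)
step 5: low=(low[0]=0,low[1]=4,low[2]=1,low[3]=1,low[4]=1); scc=(scc[0]=1,scc[1]=2,scc[2]=0,scc[3]=0,scc[4]=0)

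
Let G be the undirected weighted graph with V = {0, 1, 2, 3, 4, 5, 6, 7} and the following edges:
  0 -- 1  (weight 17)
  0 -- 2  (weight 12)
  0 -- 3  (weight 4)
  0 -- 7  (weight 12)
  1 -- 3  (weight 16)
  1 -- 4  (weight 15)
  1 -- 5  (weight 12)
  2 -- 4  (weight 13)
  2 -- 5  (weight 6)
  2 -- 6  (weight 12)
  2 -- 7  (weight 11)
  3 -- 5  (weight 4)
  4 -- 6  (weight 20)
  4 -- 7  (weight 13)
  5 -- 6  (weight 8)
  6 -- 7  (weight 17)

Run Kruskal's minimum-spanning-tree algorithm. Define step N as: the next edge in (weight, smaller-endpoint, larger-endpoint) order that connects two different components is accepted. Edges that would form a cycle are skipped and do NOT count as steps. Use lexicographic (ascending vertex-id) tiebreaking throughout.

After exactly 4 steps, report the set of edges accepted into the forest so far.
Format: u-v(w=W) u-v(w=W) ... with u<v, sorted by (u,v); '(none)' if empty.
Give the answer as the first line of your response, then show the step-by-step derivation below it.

0-3(w=4) 2-5(w=6) 3-5(w=4) 5-6(w=8)

step 1: add edge 0-3 (w=4); MST = {0-3(w=4)}
step 2: add edge 3-5 (w=4); MST = {0-3(w=4) 3-5(w=4)}
step 3: add edge 2-5 (w=6); MST = {0-3(w=4) 2-5(w=6) 3-5(w=4)}
step 4: add edge 5-6 (w=8); MST = {0-3(w=4) 2-5(w=6) 3-5(w=4) 5-6(w=8)}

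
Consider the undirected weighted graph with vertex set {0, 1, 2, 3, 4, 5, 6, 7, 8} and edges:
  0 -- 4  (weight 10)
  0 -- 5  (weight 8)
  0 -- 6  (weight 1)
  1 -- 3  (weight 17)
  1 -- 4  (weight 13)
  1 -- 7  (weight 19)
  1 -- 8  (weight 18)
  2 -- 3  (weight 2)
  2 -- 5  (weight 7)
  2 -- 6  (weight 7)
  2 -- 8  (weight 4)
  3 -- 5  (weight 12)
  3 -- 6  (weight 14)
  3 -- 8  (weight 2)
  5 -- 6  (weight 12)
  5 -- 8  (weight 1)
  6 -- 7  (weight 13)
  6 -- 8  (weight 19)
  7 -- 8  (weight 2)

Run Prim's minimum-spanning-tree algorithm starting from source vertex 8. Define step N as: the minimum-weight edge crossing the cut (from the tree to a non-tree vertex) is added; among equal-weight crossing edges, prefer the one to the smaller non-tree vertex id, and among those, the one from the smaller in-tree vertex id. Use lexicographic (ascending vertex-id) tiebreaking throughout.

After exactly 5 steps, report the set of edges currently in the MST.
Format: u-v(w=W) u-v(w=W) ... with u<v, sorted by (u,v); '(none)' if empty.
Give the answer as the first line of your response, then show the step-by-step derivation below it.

2-3(w=2) 2-6(w=7) 3-8(w=2) 5-8(w=1) 7-8(w=2)

step 1: add edge 5-8 (w=1); MST = {5-8(w=1)}
step 2: add edge 3-8 (w=2); MST = {3-8(w=2) 5-8(w=1)}
step 3: add edge 2-3 (w=2); MST = {2-3(w=2) 3-8(w=2) 5-8(w=1)}
step 4: add edge 7-8 (w=2); MST = {2-3(w=2) 3-8(w=2) 5-8(w=1) 7-8(w=2)}
step 5: add edge 2-6 (w=7); MST = {2-3(w=2) 2-6(w=7) 3-8(w=2) 5-8(w=1) 7-8(w=2)}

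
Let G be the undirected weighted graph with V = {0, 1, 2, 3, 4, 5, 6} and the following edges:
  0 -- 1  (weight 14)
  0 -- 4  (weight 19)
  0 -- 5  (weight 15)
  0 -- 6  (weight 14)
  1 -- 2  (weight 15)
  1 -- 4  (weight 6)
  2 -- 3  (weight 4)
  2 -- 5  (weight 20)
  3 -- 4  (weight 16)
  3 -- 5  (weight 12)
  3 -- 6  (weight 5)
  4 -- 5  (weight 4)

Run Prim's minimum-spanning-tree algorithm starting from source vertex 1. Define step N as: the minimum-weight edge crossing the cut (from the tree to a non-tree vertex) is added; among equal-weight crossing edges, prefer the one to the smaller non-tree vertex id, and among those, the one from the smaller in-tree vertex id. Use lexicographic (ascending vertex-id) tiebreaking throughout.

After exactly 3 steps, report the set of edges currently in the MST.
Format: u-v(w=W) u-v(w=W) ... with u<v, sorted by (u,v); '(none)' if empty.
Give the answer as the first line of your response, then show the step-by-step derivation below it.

1-4(w=6) 3-5(w=12) 4-5(w=4)

step 1: add edge 1-4 (w=6); MST = {1-4(w=6)}
step 2: add edge 4-5 (w=4); MST = {1-4(w=6) 4-5(w=4)}
step 3: add edge 3-5 (w=12); MST = {1-4(w=6) 3-5(w=12) 4-5(w=4)}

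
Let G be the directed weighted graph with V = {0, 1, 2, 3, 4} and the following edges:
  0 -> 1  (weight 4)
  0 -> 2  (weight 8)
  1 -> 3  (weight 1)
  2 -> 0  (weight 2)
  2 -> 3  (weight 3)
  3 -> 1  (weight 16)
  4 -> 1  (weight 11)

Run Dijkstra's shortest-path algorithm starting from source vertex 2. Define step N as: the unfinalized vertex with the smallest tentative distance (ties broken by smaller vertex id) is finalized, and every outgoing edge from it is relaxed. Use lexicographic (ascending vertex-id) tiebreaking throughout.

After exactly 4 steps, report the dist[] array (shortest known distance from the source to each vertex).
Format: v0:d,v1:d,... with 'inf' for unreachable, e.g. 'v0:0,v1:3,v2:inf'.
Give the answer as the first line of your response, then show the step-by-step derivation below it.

v0:2,v1:6,v2:0,v3:3,v4:inf

step 1: dist = v0:2,v1:inf,v2:0,v3:3,v4:inf
step 2: dist = v0:2,v1:6,v2:0,v3:3,v4:inf
step 3: dist = v0:2,v1:6,v2:0,v3:3,v4:inf
step 4: dist = v0:2,v1:6,v2:0,v3:3,v4:inf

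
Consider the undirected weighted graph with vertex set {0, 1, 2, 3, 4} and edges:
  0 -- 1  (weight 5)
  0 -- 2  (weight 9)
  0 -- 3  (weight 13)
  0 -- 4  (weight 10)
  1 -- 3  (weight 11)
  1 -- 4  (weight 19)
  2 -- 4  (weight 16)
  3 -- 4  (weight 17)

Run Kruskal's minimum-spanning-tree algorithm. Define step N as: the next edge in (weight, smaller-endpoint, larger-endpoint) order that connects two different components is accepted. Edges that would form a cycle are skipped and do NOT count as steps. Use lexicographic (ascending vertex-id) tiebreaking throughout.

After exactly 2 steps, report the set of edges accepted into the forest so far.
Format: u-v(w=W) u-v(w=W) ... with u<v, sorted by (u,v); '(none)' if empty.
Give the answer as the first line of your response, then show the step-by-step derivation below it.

0-1(w=5) 0-2(w=9)

step 1: add edge 0-1 (w=5); MST = {0-1(w=5)}
step 2: add edge 0-2 (w=9); MST = {0-1(w=5) 0-2(w=9)}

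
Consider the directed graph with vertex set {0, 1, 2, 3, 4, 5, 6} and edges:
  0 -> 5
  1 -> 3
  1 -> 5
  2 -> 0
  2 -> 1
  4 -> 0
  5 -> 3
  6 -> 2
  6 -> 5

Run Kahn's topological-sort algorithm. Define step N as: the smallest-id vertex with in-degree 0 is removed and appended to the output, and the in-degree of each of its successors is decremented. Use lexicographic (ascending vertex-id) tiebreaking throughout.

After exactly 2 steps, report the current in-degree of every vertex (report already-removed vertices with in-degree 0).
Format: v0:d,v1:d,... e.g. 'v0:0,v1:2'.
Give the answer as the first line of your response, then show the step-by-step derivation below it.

v0:1,v1:1,v2:0,v3:2,v4:0,v5:2,v6:0

step 1: output 4; order=[4]; indeg=(1,1,1,2,0,3,0)
step 2: output 6; order=[4,6]; indeg=(1,1,0,2,0,2,0)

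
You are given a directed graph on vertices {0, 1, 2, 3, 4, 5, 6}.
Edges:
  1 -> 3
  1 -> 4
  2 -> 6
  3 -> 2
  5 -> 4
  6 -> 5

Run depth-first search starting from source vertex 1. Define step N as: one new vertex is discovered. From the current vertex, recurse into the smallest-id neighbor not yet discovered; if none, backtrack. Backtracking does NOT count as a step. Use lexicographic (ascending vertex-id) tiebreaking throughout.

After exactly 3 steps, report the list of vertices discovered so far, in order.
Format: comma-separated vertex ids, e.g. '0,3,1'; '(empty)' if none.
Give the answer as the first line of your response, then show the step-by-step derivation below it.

1,3,2

step 1: discover 1; path=1; order=1
step 2: discover 3; path=1>3; order=1,3
step 3: discover 2; path=1>3>2; order=1,3,2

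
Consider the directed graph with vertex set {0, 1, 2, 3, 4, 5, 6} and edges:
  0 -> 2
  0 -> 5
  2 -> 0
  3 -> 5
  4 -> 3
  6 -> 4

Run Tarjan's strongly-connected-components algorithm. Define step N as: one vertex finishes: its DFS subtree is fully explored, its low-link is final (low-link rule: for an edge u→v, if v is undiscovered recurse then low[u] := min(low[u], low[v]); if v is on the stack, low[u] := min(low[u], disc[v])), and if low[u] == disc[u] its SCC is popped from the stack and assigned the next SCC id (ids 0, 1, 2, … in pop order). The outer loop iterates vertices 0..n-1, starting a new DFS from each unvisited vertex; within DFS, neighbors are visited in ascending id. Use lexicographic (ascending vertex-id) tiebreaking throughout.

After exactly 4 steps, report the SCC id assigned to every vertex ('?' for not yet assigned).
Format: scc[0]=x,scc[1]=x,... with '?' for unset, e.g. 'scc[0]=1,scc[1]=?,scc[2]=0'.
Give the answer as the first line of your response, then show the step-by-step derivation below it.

scc[0]=1,scc[1]=2,scc[2]=1,scc[3]=?,scc[4]=?,scc[5]=0,scc[6]=?

step 1: low=(low[0]=0,low[1]=?,low[2]=0,low[3]=?,low[4]=?,low[5]=?,low[6]=?); scc=(scc[0]=?,scc[1]=?,scc[2]=?,scc[3]=?,scc[4]=?,scc[5]=?,scc[6]=?)
step 2: low=(low[0]=0,low[1]=?,low[2]=0,low[3]=?,low[4]=?,low[5]=2,low[6]=?); scc=(scc[0]=?,scc[1]=?,scc[2]=?,scc[3]=?,scc[4]=?,scc[5]=0,scc[6]=?)
step 3: low=(low[0]=0,low[1]=?,low[2]=0,low[3]=?,low[4]=?,low[5]=2,low[6]=?); scc=(scc[0]=1,scc[1]=?,scc[2]=1,scc[3]=?,scc[4]=?,scc[5]=0,scc[6]=?)
step 4: low=(low[0]=0,low[1]=3,low[2]=0,low[3]=?,low[4]=?,low[5]=2,low[6]=?); scc=(scc[0]=1,scc[1]=2,scc[2]=1,scc[3]=?,scc[4]=?,scc[5]=0,scc[6]=?)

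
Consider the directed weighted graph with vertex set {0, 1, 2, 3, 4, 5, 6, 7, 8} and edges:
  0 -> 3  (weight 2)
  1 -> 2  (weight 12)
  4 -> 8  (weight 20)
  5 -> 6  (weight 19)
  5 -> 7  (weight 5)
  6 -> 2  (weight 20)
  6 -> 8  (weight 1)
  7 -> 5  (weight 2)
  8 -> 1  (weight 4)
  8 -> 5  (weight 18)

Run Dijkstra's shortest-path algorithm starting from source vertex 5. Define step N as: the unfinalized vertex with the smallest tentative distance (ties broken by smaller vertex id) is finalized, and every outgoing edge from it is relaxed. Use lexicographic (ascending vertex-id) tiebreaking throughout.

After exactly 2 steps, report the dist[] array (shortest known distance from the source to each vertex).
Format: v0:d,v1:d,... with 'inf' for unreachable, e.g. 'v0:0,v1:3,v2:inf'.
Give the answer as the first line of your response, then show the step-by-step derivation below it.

v0:inf,v1:inf,v2:inf,v3:inf,v4:inf,v5:0,v6:19,v7:5,v8:inf

step 1: dist = v0:inf,v1:inf,v2:inf,v3:inf,v4:inf,v5:0,v6:19,v7:5,v8:inf
step 2: dist = v0:inf,v1:inf,v2:inf,v3:inf,v4:inf,v5:0,v6:19,v7:5,v8:inf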